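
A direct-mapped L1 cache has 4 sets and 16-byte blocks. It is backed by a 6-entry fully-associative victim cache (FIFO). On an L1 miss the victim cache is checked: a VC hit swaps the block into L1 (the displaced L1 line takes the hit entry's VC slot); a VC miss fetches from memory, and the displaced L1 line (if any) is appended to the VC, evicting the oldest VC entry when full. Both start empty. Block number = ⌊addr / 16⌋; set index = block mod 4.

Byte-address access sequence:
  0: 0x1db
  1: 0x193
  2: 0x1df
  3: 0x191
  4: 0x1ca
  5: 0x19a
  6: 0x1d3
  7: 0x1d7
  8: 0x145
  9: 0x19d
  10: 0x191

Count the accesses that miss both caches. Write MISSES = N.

#0 0x1db→b29/s1 MISS; vc=[]
#1 0x193→b25/s1 MISS; vc=[29]
#2 0x1df→b29/s1 VC-HIT; vc=[25]
#3 0x191→b25/s1 VC-HIT; vc=[29]
#4 0x1ca→b28/s0 MISS; vc=[29]
#5 0x19a→b25/s1 L1-HIT; vc=[29]
#6 0x1d3→b29/s1 VC-HIT; vc=[25]
#7 0x1d7→b29/s1 L1-HIT; vc=[25]
#8 0x145→b20/s0 MISS; vc=[25,28]
#9 0x19d→b25/s1 VC-HIT; vc=[29,28]
#10 0x191→b25/s1 L1-HIT; vc=[29,28]

MISSES = 4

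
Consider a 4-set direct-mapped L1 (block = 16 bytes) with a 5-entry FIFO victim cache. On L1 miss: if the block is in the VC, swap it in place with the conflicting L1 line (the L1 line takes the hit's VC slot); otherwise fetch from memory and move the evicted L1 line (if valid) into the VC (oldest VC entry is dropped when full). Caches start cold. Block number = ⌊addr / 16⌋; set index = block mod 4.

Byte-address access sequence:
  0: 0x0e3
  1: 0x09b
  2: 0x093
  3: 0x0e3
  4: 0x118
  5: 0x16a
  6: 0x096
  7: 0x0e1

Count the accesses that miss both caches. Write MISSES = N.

#0 0xe3→b14/s2 MISS; vc=[]
#1 0x9b→b9/s1 MISS; vc=[]
#2 0x93→b9/s1 L1-HIT; vc=[]
#3 0xe3→b14/s2 L1-HIT; vc=[]
#4 0x118→b17/s1 MISS; vc=[9]
#5 0x16a→b22/s2 MISS; vc=[9,14]
#6 0x96→b9/s1 VC-HIT; vc=[17,14]
#7 0xe1→b14/s2 VC-HIT; vc=[17,22]

MISSES = 4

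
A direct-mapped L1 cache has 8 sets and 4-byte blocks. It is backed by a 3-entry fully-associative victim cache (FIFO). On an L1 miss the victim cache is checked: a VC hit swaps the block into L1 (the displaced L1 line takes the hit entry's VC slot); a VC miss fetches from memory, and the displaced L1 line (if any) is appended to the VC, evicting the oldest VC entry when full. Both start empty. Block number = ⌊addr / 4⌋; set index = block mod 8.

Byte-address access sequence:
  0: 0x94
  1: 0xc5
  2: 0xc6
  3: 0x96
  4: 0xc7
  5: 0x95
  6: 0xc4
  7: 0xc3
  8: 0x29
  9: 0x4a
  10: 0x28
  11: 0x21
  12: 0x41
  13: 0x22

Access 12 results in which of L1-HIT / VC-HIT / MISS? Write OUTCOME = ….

#0 0x94→b37/s5 MISS; vc=[]
#1 0xc5→b49/s1 MISS; vc=[]
#2 0xc6→b49/s1 L1-HIT; vc=[]
#3 0x96→b37/s5 L1-HIT; vc=[]
#4 0xc7→b49/s1 L1-HIT; vc=[]
#5 0x95→b37/s5 L1-HIT; vc=[]
#6 0xc4→b49/s1 L1-HIT; vc=[]
#7 0xc3→b48/s0 MISS; vc=[]
#8 0x29→b10/s2 MISS; vc=[]
#9 0x4a→b18/s2 MISS; vc=[10]
#10 0x28→b10/s2 VC-HIT; vc=[18]
#11 0x21→b8/s0 MISS; vc=[18,48]
#12 0x41→b16/s0 MISS; vc=[18,48,8]
#13 0x22→b8/s0 VC-HIT; vc=[18,48,16]

OUTCOME = MISS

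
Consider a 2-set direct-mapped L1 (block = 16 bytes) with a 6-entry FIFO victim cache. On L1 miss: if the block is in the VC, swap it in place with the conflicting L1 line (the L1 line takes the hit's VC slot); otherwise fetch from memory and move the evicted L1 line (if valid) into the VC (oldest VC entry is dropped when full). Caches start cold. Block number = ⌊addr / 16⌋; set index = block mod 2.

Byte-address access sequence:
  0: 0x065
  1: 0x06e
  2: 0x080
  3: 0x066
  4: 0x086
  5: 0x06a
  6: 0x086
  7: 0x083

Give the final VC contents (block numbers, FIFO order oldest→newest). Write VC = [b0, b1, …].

  [0] addr=0x65 blk=6 s=0: MISS | VC []
  [1] addr=0x6e blk=6 s=0: L1-HIT | VC []
  [2] addr=0x80 blk=8 s=0: MISS | VC [6]
  [3] addr=0x66 blk=6 s=0: VC-HIT | VC [8]
  [4] addr=0x86 blk=8 s=0: VC-HIT | VC [6]
  [5] addr=0x6a blk=6 s=0: VC-HIT | VC [8]
  [6] addr=0x86 blk=8 s=0: VC-HIT | VC [6]
  [7] addr=0x83 blk=8 s=0: L1-HIT | VC [6]

VC = [6]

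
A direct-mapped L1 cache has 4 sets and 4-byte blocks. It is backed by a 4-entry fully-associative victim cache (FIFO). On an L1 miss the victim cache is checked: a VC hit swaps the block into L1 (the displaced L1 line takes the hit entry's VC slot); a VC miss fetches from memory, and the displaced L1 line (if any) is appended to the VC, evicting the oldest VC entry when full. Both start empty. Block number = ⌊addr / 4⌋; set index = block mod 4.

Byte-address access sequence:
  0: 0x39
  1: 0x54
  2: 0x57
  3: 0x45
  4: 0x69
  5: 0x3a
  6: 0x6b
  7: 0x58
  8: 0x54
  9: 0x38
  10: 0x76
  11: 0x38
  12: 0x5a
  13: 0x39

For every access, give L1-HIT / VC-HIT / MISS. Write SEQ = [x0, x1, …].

0: 0x39 (blk 14, set 2) → MISS  vc=[]
1: 0x54 (blk 21, set 1) → MISS  vc=[]
2: 0x57 (blk 21, set 1) → L1-HIT  vc=[]
3: 0x45 (blk 17, set 1) → MISS  vc=[21]
4: 0x69 (blk 26, set 2) → MISS  vc=[21, 14]
5: 0x3a (blk 14, set 2) → VC-HIT  vc=[21, 26]
6: 0x6b (blk 26, set 2) → VC-HIT  vc=[21, 14]
7: 0x58 (blk 22, set 2) → MISS  vc=[21, 14, 26]
8: 0x54 (blk 21, set 1) → VC-HIT  vc=[17, 14, 26]
9: 0x38 (blk 14, set 2) → VC-HIT  vc=[17, 22, 26]
10: 0x76 (blk 29, set 1) → MISS  vc=[17, 22, 26, 21]
11: 0x38 (blk 14, set 2) → L1-HIT  vc=[17, 22, 26, 21]
12: 0x5a (blk 22, set 2) → VC-HIT  vc=[17, 14, 26, 21]
13: 0x39 (blk 14, set 2) → VC-HIT  vc=[17, 22, 26, 21]

SEQ = [MISS, MISS, L1-HIT, MISS, MISS, VC-HIT, VC-HIT, MISS, VC-HIT, VC-HIT, MISS, L1-HIT, VC-HIT, VC-HIT]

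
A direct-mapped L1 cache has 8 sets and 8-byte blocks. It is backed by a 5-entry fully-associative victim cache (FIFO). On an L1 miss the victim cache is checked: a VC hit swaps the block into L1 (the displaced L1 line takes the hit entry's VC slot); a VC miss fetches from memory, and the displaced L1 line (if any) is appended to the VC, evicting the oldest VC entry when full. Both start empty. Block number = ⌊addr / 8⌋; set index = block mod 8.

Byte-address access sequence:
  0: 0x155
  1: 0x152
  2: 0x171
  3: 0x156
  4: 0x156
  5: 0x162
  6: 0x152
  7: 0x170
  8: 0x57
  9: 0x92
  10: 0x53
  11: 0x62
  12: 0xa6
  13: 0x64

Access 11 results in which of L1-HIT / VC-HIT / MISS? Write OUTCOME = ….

  [0] addr=0x155 blk=42 s=2: MISS | VC []
  [1] addr=0x152 blk=42 s=2: L1-HIT | VC []
  [2] addr=0x171 blk=46 s=6: MISS | VC []
  [3] addr=0x156 blk=42 s=2: L1-HIT | VC []
  [4] addr=0x156 blk=42 s=2: L1-HIT | VC []
  [5] addr=0x162 blk=44 s=4: MISS | VC []
  [6] addr=0x152 blk=42 s=2: L1-HIT | VC []
  [7] addr=0x170 blk=46 s=6: L1-HIT | VC []
  [8] addr=0x57 blk=10 s=2: MISS | VC [42]
  [9] addr=0x92 blk=18 s=2: MISS | VC [42, 10]
  [10] addr=0x53 blk=10 s=2: VC-HIT | VC [42, 18]
  [11] addr=0x62 blk=12 s=4: MISS | VC [42, 18, 44]
  [12] addr=0xa6 blk=20 s=4: MISS | VC [42, 18, 44, 12]
  [13] addr=0x64 blk=12 s=4: VC-HIT | VC [42, 18, 44, 20]

OUTCOME = MISS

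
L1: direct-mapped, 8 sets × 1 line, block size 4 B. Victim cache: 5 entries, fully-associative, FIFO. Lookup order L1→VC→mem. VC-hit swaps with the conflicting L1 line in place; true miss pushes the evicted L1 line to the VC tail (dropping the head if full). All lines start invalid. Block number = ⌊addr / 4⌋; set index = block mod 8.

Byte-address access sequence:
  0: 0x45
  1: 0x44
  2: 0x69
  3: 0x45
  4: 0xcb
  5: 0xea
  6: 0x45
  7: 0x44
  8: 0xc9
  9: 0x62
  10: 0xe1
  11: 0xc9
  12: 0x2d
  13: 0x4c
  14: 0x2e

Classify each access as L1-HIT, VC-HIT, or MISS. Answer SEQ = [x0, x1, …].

0: 0x45 (blk 17, set 1) → MISS  vc=[]
1: 0x44 (blk 17, set 1) → L1-HIT  vc=[]
2: 0x69 (blk 26, set 2) → MISS  vc=[]
3: 0x45 (blk 17, set 1) → L1-HIT  vc=[]
4: 0xcb (blk 50, set 2) → MISS  vc=[26]
5: 0xea (blk 58, set 2) → MISS  vc=[26, 50]
6: 0x45 (blk 17, set 1) → L1-HIT  vc=[26, 50]
7: 0x44 (blk 17, set 1) → L1-HIT  vc=[26, 50]
8: 0xc9 (blk 50, set 2) → VC-HIT  vc=[26, 58]
9: 0x62 (blk 24, set 0) → MISS  vc=[26, 58]
10: 0xe1 (blk 56, set 0) → MISS  vc=[26, 58, 24]
11: 0xc9 (blk 50, set 2) → L1-HIT  vc=[26, 58, 24]
12: 0x2d (blk 11, set 3) → MISS  vc=[26, 58, 24]
13: 0x4c (blk 19, set 3) → MISS  vc=[26, 58, 24, 11]
14: 0x2e (blk 11, set 3) → VC-HIT  vc=[26, 58, 24, 19]

SEQ = [MISS, L1-HIT, MISS, L1-HIT, MISS, MISS, L1-HIT, L1-HIT, VC-HIT, MISS, MISS, L1-HIT, MISS, MISS, VC-HIT]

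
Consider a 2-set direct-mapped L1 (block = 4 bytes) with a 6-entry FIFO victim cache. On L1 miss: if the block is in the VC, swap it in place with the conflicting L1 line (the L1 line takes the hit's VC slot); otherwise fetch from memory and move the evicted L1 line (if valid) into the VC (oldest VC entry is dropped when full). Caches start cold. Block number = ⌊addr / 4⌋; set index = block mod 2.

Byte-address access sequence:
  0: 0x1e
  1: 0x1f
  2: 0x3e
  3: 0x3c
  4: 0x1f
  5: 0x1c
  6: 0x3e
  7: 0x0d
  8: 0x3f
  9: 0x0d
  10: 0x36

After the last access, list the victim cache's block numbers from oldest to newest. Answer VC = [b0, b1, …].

  [0] addr=0x1e blk=7 s=1: MISS | VC []
  [1] addr=0x1f blk=7 s=1: L1-HIT | VC []
  [2] addr=0x3e blk=15 s=1: MISS | VC [7]
  [3] addr=0x3c blk=15 s=1: L1-HIT | VC [7]
  [4] addr=0x1f blk=7 s=1: VC-HIT | VC [15]
  [5] addr=0x1c blk=7 s=1: L1-HIT | VC [15]
  [6] addr=0x3e blk=15 s=1: VC-HIT | VC [7]
  [7] addr=0xd blk=3 s=1: MISS | VC [7, 15]
  [8] addr=0x3f blk=15 s=1: VC-HIT | VC [7, 3]
  [9] addr=0xd blk=3 s=1: VC-HIT | VC [7, 15]
  [10] addr=0x36 blk=13 s=1: MISS | VC [7, 15, 3]

VC = [7, 15, 3]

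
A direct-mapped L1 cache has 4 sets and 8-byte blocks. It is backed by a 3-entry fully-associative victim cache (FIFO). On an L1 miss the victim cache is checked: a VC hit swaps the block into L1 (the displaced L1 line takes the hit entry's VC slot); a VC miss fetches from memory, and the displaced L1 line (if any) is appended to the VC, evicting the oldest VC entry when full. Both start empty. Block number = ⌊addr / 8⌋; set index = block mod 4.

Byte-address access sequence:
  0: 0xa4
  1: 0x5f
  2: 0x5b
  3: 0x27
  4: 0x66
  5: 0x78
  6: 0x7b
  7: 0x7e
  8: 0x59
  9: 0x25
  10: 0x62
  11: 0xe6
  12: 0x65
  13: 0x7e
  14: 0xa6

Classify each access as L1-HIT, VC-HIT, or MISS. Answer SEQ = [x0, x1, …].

SEQ = [MISS, MISS, L1-HIT, MISS, MISS, MISS, L1-HIT, L1-HIT, VC-HIT, VC-HIT, VC-HIT, MISS, VC-HIT, VC-HIT, MISS]

  [0] addr=0xa4 blk=20 s=0: MISS | VC []
  [1] addr=0x5f blk=11 s=3: MISS | VC []
  [2] addr=0x5b blk=11 s=3: L1-HIT | VC []
  [3] addr=0x27 blk=4 s=0: MISS | VC [20]
  [4] addr=0x66 blk=12 s=0: MISS | VC [20, 4]
  [5] addr=0x78 blk=15 s=3: MISS | VC [20, 4, 11]
  [6] addr=0x7b blk=15 s=3: L1-HIT | VC [20, 4, 11]
  [7] addr=0x7e blk=15 s=3: L1-HIT | VC [20, 4, 11]
  [8] addr=0x59 blk=11 s=3: VC-HIT | VC [20, 4, 15]
  [9] addr=0x25 blk=4 s=0: VC-HIT | VC [20, 12, 15]
  [10] addr=0x62 blk=12 s=0: VC-HIT | VC [20, 4, 15]
  [11] addr=0xe6 blk=28 s=0: MISS | VC [4, 15, 12]
  [12] addr=0x65 blk=12 s=0: VC-HIT | VC [4, 15, 28]
  [13] addr=0x7e blk=15 s=3: VC-HIT | VC [4, 11, 28]
  [14] addr=0xa6 blk=20 s=0: MISS | VC [11, 28, 12]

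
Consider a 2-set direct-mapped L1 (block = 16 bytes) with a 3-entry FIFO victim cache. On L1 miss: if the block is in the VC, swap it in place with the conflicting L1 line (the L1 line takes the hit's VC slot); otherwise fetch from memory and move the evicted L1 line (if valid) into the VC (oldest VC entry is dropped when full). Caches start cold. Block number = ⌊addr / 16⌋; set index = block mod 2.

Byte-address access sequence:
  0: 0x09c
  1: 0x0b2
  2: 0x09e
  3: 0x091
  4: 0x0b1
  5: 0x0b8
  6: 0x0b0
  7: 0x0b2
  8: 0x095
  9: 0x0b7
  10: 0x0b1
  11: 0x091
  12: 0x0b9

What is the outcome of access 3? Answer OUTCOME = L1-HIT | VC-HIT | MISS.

OUTCOME = L1-HIT

  [0] addr=0x9c blk=9 s=1: MISS | VC []
  [1] addr=0xb2 blk=11 s=1: MISS | VC [9]
  [2] addr=0x9e blk=9 s=1: VC-HIT | VC [11]
  [3] addr=0x91 blk=9 s=1: L1-HIT | VC [11]
  [4] addr=0xb1 blk=11 s=1: VC-HIT | VC [9]
  [5] addr=0xb8 blk=11 s=1: L1-HIT | VC [9]
  [6] addr=0xb0 blk=11 s=1: L1-HIT | VC [9]
  [7] addr=0xb2 blk=11 s=1: L1-HIT | VC [9]
  [8] addr=0x95 blk=9 s=1: VC-HIT | VC [11]
  [9] addr=0xb7 blk=11 s=1: VC-HIT | VC [9]
  [10] addr=0xb1 blk=11 s=1: L1-HIT | VC [9]
  [11] addr=0x91 blk=9 s=1: VC-HIT | VC [11]
  [12] addr=0xb9 blk=11 s=1: VC-HIT | VC [9]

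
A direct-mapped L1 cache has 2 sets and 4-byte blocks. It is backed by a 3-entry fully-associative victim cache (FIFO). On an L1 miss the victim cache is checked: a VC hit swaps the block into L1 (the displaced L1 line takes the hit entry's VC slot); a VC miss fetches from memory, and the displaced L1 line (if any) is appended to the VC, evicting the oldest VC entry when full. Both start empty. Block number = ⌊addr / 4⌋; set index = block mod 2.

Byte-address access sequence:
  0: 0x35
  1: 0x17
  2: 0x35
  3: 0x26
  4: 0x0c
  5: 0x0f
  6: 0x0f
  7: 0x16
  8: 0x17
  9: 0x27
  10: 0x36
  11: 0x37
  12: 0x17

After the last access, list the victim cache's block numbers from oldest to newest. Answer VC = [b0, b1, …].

VC = [3, 9, 13]

  [0] addr=0x35 blk=13 s=1: MISS | VC []
  [1] addr=0x17 blk=5 s=1: MISS | VC [13]
  [2] addr=0x35 blk=13 s=1: VC-HIT | VC [5]
  [3] addr=0x26 blk=9 s=1: MISS | VC [5, 13]
  [4] addr=0xc blk=3 s=1: MISS | VC [5, 13, 9]
  [5] addr=0xf blk=3 s=1: L1-HIT | VC [5, 13, 9]
  [6] addr=0xf blk=3 s=1: L1-HIT | VC [5, 13, 9]
  [7] addr=0x16 blk=5 s=1: VC-HIT | VC [3, 13, 9]
  [8] addr=0x17 blk=5 s=1: L1-HIT | VC [3, 13, 9]
  [9] addr=0x27 blk=9 s=1: VC-HIT | VC [3, 13, 5]
  [10] addr=0x36 blk=13 s=1: VC-HIT | VC [3, 9, 5]
  [11] addr=0x37 blk=13 s=1: L1-HIT | VC [3, 9, 5]
  [12] addr=0x17 blk=5 s=1: VC-HIT | VC [3, 9, 13]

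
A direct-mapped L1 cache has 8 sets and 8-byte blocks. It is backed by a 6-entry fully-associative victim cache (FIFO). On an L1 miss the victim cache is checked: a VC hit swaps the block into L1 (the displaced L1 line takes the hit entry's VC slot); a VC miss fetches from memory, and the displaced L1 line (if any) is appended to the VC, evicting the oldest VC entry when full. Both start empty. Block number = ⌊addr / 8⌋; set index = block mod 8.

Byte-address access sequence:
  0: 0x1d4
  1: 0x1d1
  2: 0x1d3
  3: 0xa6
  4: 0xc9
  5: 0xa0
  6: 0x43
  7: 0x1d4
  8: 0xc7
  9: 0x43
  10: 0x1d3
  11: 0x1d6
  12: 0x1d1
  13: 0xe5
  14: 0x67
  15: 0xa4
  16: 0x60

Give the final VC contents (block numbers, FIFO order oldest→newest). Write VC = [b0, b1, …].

  [0] addr=0x1d4 blk=58 s=2: MISS | VC []
  [1] addr=0x1d1 blk=58 s=2: L1-HIT | VC []
  [2] addr=0x1d3 blk=58 s=2: L1-HIT | VC []
  [3] addr=0xa6 blk=20 s=4: MISS | VC []
  [4] addr=0xc9 blk=25 s=1: MISS | VC []
  [5] addr=0xa0 blk=20 s=4: L1-HIT | VC []
  [6] addr=0x43 blk=8 s=0: MISS | VC []
  [7] addr=0x1d4 blk=58 s=2: L1-HIT | VC []
  [8] addr=0xc7 blk=24 s=0: MISS | VC [8]
  [9] addr=0x43 blk=8 s=0: VC-HIT | VC [24]
  [10] addr=0x1d3 blk=58 s=2: L1-HIT | VC [24]
  [11] addr=0x1d6 blk=58 s=2: L1-HIT | VC [24]
  [12] addr=0x1d1 blk=58 s=2: L1-HIT | VC [24]
  [13] addr=0xe5 blk=28 s=4: MISS | VC [24, 20]
  [14] addr=0x67 blk=12 s=4: MISS | VC [24, 20, 28]
  [15] addr=0xa4 blk=20 s=4: VC-HIT | VC [24, 12, 28]
  [16] addr=0x60 blk=12 s=4: VC-HIT | VC [24, 20, 28]

VC = [24, 20, 28]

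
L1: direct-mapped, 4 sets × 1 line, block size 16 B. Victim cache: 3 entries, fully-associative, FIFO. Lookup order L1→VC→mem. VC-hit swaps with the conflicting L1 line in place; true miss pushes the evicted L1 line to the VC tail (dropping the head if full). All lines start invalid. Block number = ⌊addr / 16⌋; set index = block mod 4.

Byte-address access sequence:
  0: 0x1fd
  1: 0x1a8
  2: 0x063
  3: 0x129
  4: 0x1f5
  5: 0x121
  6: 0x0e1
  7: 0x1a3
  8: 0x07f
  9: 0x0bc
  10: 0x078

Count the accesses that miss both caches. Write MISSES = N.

0: 0x1fd (blk 31, set 3) → MISS  vc=[]
1: 0x1a8 (blk 26, set 2) → MISS  vc=[]
2: 0x63 (blk 6, set 2) → MISS  vc=[26]
3: 0x129 (blk 18, set 2) → MISS  vc=[26, 6]
4: 0x1f5 (blk 31, set 3) → L1-HIT  vc=[26, 6]
5: 0x121 (blk 18, set 2) → L1-HIT  vc=[26, 6]
6: 0xe1 (blk 14, set 2) → MISS  vc=[26, 6, 18]
7: 0x1a3 (blk 26, set 2) → VC-HIT  vc=[14, 6, 18]
8: 0x7f (blk 7, set 3) → MISS  vc=[6, 18, 31]
9: 0xbc (blk 11, set 3) → MISS  vc=[18, 31, 7]
10: 0x78 (blk 7, set 3) → VC-HIT  vc=[18, 31, 11]

MISSES = 7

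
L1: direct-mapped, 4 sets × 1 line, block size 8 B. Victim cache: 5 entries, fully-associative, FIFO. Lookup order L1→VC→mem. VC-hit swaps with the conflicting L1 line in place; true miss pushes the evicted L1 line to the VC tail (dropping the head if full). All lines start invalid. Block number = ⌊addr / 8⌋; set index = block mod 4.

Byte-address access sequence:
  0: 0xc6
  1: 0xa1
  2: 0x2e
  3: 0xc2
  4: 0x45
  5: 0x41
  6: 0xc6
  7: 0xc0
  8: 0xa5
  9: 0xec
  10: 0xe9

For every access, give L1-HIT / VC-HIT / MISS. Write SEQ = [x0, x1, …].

  [0] addr=0xc6 blk=24 s=0: MISS | VC []
  [1] addr=0xa1 blk=20 s=0: MISS | VC [24]
  [2] addr=0x2e blk=5 s=1: MISS | VC [24]
  [3] addr=0xc2 blk=24 s=0: VC-HIT | VC [20]
  [4] addr=0x45 blk=8 s=0: MISS | VC [20, 24]
  [5] addr=0x41 blk=8 s=0: L1-HIT | VC [20, 24]
  [6] addr=0xc6 blk=24 s=0: VC-HIT | VC [20, 8]
  [7] addr=0xc0 blk=24 s=0: L1-HIT | VC [20, 8]
  [8] addr=0xa5 blk=20 s=0: VC-HIT | VC [24, 8]
  [9] addr=0xec blk=29 s=1: MISS | VC [24, 8, 5]
  [10] addr=0xe9 blk=29 s=1: L1-HIT | VC [24, 8, 5]

SEQ = [MISS, MISS, MISS, VC-HIT, MISS, L1-HIT, VC-HIT, L1-HIT, VC-HIT, MISS, L1-HIT]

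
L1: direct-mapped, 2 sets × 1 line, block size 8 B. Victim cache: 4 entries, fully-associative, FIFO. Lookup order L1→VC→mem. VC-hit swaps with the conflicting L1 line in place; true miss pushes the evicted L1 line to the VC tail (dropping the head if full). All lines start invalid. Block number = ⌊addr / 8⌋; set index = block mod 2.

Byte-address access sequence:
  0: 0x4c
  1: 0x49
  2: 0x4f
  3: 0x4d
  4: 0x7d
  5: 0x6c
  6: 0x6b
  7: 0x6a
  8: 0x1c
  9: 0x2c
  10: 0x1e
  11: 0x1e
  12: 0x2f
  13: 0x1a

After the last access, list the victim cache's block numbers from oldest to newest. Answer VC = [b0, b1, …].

  [0] addr=0x4c blk=9 s=1: MISS | VC []
  [1] addr=0x49 blk=9 s=1: L1-HIT | VC []
  [2] addr=0x4f blk=9 s=1: L1-HIT | VC []
  [3] addr=0x4d blk=9 s=1: L1-HIT | VC []
  [4] addr=0x7d blk=15 s=1: MISS | VC [9]
  [5] addr=0x6c blk=13 s=1: MISS | VC [9, 15]
  [6] addr=0x6b blk=13 s=1: L1-HIT | VC [9, 15]
  [7] addr=0x6a blk=13 s=1: L1-HIT | VC [9, 15]
  [8] addr=0x1c blk=3 s=1: MISS | VC [9, 15, 13]
  [9] addr=0x2c blk=5 s=1: MISS | VC [9, 15, 13, 3]
  [10] addr=0x1e blk=3 s=1: VC-HIT | VC [9, 15, 13, 5]
  [11] addr=0x1e blk=3 s=1: L1-HIT | VC [9, 15, 13, 5]
  [12] addr=0x2f blk=5 s=1: VC-HIT | VC [9, 15, 13, 3]
  [13] addr=0x1a blk=3 s=1: VC-HIT | VC [9, 15, 13, 5]

VC = [9, 15, 13, 5]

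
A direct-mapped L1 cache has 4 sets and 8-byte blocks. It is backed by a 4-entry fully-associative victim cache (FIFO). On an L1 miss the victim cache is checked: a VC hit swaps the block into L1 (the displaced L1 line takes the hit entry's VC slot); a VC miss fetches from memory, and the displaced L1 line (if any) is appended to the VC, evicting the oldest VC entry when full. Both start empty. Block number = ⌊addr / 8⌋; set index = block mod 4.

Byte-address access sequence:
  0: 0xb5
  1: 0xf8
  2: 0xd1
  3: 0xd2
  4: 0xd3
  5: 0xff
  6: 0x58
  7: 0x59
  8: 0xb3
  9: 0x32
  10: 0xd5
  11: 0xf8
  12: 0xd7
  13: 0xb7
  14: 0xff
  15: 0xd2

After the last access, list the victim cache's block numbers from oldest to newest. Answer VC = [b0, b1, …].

VC = [6, 11, 22]

  [0] addr=0xb5 blk=22 s=2: MISS | VC []
  [1] addr=0xf8 blk=31 s=3: MISS | VC []
  [2] addr=0xd1 blk=26 s=2: MISS | VC [22]
  [3] addr=0xd2 blk=26 s=2: L1-HIT | VC [22]
  [4] addr=0xd3 blk=26 s=2: L1-HIT | VC [22]
  [5] addr=0xff blk=31 s=3: L1-HIT | VC [22]
  [6] addr=0x58 blk=11 s=3: MISS | VC [22, 31]
  [7] addr=0x59 blk=11 s=3: L1-HIT | VC [22, 31]
  [8] addr=0xb3 blk=22 s=2: VC-HIT | VC [26, 31]
  [9] addr=0x32 blk=6 s=2: MISS | VC [26, 31, 22]
  [10] addr=0xd5 blk=26 s=2: VC-HIT | VC [6, 31, 22]
  [11] addr=0xf8 blk=31 s=3: VC-HIT | VC [6, 11, 22]
  [12] addr=0xd7 blk=26 s=2: L1-HIT | VC [6, 11, 22]
  [13] addr=0xb7 blk=22 s=2: VC-HIT | VC [6, 11, 26]
  [14] addr=0xff blk=31 s=3: L1-HIT | VC [6, 11, 26]
  [15] addr=0xd2 blk=26 s=2: VC-HIT | VC [6, 11, 22]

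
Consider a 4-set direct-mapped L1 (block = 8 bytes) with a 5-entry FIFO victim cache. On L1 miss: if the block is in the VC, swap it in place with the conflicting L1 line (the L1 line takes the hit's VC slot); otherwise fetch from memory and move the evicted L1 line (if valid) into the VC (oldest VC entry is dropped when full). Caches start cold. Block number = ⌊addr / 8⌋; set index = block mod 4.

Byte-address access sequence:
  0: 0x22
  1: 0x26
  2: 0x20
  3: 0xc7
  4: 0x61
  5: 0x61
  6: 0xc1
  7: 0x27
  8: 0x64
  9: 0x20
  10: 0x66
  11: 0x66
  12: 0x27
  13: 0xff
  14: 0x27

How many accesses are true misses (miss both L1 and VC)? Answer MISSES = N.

MISSES = 4

#0 0x22→b4/s0 MISS; vc=[]
#1 0x26→b4/s0 L1-HIT; vc=[]
#2 0x20→b4/s0 L1-HIT; vc=[]
#3 0xc7→b24/s0 MISS; vc=[4]
#4 0x61→b12/s0 MISS; vc=[4,24]
#5 0x61→b12/s0 L1-HIT; vc=[4,24]
#6 0xc1→b24/s0 VC-HIT; vc=[4,12]
#7 0x27→b4/s0 VC-HIT; vc=[24,12]
#8 0x64→b12/s0 VC-HIT; vc=[24,4]
#9 0x20→b4/s0 VC-HIT; vc=[24,12]
#10 0x66→b12/s0 VC-HIT; vc=[24,4]
#11 0x66→b12/s0 L1-HIT; vc=[24,4]
#12 0x27→b4/s0 VC-HIT; vc=[24,12]
#13 0xff→b31/s3 MISS; vc=[24,12]
#14 0x27→b4/s0 L1-HIT; vc=[24,12]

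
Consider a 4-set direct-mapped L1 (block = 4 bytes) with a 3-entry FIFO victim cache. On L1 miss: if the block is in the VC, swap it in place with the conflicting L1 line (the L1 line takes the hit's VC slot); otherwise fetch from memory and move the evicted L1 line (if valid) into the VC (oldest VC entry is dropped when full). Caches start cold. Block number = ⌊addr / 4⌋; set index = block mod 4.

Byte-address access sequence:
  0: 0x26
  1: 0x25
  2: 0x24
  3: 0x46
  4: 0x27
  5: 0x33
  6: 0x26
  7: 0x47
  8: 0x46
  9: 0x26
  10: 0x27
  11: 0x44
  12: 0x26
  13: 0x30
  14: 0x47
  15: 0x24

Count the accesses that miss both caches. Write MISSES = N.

  [0] addr=0x26 blk=9 s=1: MISS | VC []
  [1] addr=0x25 blk=9 s=1: L1-HIT | VC []
  [2] addr=0x24 blk=9 s=1: L1-HIT | VC []
  [3] addr=0x46 blk=17 s=1: MISS | VC [9]
  [4] addr=0x27 blk=9 s=1: VC-HIT | VC [17]
  [5] addr=0x33 blk=12 s=0: MISS | VC [17]
  [6] addr=0x26 blk=9 s=1: L1-HIT | VC [17]
  [7] addr=0x47 blk=17 s=1: VC-HIT | VC [9]
  [8] addr=0x46 blk=17 s=1: L1-HIT | VC [9]
  [9] addr=0x26 blk=9 s=1: VC-HIT | VC [17]
  [10] addr=0x27 blk=9 s=1: L1-HIT | VC [17]
  [11] addr=0x44 blk=17 s=1: VC-HIT | VC [9]
  [12] addr=0x26 blk=9 s=1: VC-HIT | VC [17]
  [13] addr=0x30 blk=12 s=0: L1-HIT | VC [17]
  [14] addr=0x47 blk=17 s=1: VC-HIT | VC [9]
  [15] addr=0x24 blk=9 s=1: VC-HIT | VC [17]

MISSES = 3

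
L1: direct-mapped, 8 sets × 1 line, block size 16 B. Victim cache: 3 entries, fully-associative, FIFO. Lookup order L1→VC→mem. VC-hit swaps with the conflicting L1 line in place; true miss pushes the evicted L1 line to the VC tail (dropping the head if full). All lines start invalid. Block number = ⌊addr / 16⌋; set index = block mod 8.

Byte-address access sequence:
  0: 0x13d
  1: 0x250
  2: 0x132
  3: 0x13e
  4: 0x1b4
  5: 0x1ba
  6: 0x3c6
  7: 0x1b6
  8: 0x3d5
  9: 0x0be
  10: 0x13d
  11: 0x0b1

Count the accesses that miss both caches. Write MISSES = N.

MISSES = 6

#0 0x13d→b19/s3 MISS; vc=[]
#1 0x250→b37/s5 MISS; vc=[]
#2 0x132→b19/s3 L1-HIT; vc=[]
#3 0x13e→b19/s3 L1-HIT; vc=[]
#4 0x1b4→b27/s3 MISS; vc=[19]
#5 0x1ba→b27/s3 L1-HIT; vc=[19]
#6 0x3c6→b60/s4 MISS; vc=[19]
#7 0x1b6→b27/s3 L1-HIT; vc=[19]
#8 0x3d5→b61/s5 MISS; vc=[19,37]
#9 0xbe→b11/s3 MISS; vc=[19,37,27]
#10 0x13d→b19/s3 VC-HIT; vc=[11,37,27]
#11 0xb1→b11/s3 VC-HIT; vc=[19,37,27]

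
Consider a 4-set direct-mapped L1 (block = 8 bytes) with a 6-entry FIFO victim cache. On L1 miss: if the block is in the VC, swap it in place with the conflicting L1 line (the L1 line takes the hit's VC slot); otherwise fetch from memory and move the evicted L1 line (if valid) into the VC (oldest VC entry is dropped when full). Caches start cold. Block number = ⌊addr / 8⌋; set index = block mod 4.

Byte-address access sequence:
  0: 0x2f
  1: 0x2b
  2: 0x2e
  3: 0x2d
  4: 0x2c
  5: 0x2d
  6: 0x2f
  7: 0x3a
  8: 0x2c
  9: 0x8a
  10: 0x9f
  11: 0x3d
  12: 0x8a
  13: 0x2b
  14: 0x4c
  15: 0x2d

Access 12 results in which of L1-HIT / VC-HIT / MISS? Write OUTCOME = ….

OUTCOME = L1-HIT

0: 0x2f (blk 5, set 1) → MISS  vc=[]
1: 0x2b (blk 5, set 1) → L1-HIT  vc=[]
2: 0x2e (blk 5, set 1) → L1-HIT  vc=[]
3: 0x2d (blk 5, set 1) → L1-HIT  vc=[]
4: 0x2c (blk 5, set 1) → L1-HIT  vc=[]
5: 0x2d (blk 5, set 1) → L1-HIT  vc=[]
6: 0x2f (blk 5, set 1) → L1-HIT  vc=[]
7: 0x3a (blk 7, set 3) → MISS  vc=[]
8: 0x2c (blk 5, set 1) → L1-HIT  vc=[]
9: 0x8a (blk 17, set 1) → MISS  vc=[5]
10: 0x9f (blk 19, set 3) → MISS  vc=[5, 7]
11: 0x3d (blk 7, set 3) → VC-HIT  vc=[5, 19]
12: 0x8a (blk 17, set 1) → L1-HIT  vc=[5, 19]
13: 0x2b (blk 5, set 1) → VC-HIT  vc=[17, 19]
14: 0x4c (blk 9, set 1) → MISS  vc=[17, 19, 5]
15: 0x2d (blk 5, set 1) → VC-HIT  vc=[17, 19, 9]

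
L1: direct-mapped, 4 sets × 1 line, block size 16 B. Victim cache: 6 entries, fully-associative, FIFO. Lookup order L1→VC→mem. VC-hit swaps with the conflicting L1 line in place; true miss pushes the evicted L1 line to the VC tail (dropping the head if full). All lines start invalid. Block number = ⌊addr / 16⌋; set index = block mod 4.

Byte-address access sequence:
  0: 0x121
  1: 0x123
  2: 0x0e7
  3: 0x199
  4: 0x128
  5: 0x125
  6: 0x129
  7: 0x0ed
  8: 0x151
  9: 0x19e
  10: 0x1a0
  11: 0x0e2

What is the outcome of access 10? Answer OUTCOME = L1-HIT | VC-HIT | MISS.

#0 0x121→b18/s2 MISS; vc=[]
#1 0x123→b18/s2 L1-HIT; vc=[]
#2 0xe7→b14/s2 MISS; vc=[18]
#3 0x199→b25/s1 MISS; vc=[18]
#4 0x128→b18/s2 VC-HIT; vc=[14]
#5 0x125→b18/s2 L1-HIT; vc=[14]
#6 0x129→b18/s2 L1-HIT; vc=[14]
#7 0xed→b14/s2 VC-HIT; vc=[18]
#8 0x151→b21/s1 MISS; vc=[18,25]
#9 0x19e→b25/s1 VC-HIT; vc=[18,21]
#10 0x1a0→b26/s2 MISS; vc=[18,21,14]
#11 0xe2→b14/s2 VC-HIT; vc=[18,21,26]

OUTCOME = MISS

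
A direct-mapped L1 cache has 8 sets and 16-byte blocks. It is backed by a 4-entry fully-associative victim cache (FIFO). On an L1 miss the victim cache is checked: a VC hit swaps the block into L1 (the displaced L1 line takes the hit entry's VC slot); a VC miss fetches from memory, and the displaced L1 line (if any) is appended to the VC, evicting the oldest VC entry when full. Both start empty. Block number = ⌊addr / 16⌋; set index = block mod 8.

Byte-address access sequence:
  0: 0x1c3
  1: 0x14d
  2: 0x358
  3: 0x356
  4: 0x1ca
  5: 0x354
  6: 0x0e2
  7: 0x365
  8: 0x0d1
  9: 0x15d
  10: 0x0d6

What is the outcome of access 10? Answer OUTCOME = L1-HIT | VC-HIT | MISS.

OUTCOME = VC-HIT

  [0] addr=0x1c3 blk=28 s=4: MISS | VC []
  [1] addr=0x14d blk=20 s=4: MISS | VC [28]
  [2] addr=0x358 blk=53 s=5: MISS | VC [28]
  [3] addr=0x356 blk=53 s=5: L1-HIT | VC [28]
  [4] addr=0x1ca blk=28 s=4: VC-HIT | VC [20]
  [5] addr=0x354 blk=53 s=5: L1-HIT | VC [20]
  [6] addr=0xe2 blk=14 s=6: MISS | VC [20]
  [7] addr=0x365 blk=54 s=6: MISS | VC [20, 14]
  [8] addr=0xd1 blk=13 s=5: MISS | VC [20, 14, 53]
  [9] addr=0x15d blk=21 s=5: MISS | VC [20, 14, 53, 13]
  [10] addr=0xd6 blk=13 s=5: VC-HIT | VC [20, 14, 53, 21]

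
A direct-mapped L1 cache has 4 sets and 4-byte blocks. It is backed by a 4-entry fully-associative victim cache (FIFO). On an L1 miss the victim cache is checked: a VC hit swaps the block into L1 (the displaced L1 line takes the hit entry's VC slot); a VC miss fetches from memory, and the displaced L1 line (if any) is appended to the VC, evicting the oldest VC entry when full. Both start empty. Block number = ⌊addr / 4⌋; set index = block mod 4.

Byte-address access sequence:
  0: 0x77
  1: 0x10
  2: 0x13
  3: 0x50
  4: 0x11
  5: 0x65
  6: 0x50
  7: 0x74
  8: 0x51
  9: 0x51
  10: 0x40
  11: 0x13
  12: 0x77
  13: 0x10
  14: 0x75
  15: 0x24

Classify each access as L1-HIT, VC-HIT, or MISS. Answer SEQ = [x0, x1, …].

  [0] addr=0x77 blk=29 s=1: MISS | VC []
  [1] addr=0x10 blk=4 s=0: MISS | VC []
  [2] addr=0x13 blk=4 s=0: L1-HIT | VC []
  [3] addr=0x50 blk=20 s=0: MISS | VC [4]
  [4] addr=0x11 blk=4 s=0: VC-HIT | VC [20]
  [5] addr=0x65 blk=25 s=1: MISS | VC [20, 29]
  [6] addr=0x50 blk=20 s=0: VC-HIT | VC [4, 29]
  [7] addr=0x74 blk=29 s=1: VC-HIT | VC [4, 25]
  [8] addr=0x51 blk=20 s=0: L1-HIT | VC [4, 25]
  [9] addr=0x51 blk=20 s=0: L1-HIT | VC [4, 25]
  [10] addr=0x40 blk=16 s=0: MISS | VC [4, 25, 20]
  [11] addr=0x13 blk=4 s=0: VC-HIT | VC [16, 25, 20]
  [12] addr=0x77 blk=29 s=1: L1-HIT | VC [16, 25, 20]
  [13] addr=0x10 blk=4 s=0: L1-HIT | VC [16, 25, 20]
  [14] addr=0x75 blk=29 s=1: L1-HIT | VC [16, 25, 20]
  [15] addr=0x24 blk=9 s=1: MISS | VC [16, 25, 20, 29]

SEQ = [MISS, MISS, L1-HIT, MISS, VC-HIT, MISS, VC-HIT, VC-HIT, L1-HIT, L1-HIT, MISS, VC-HIT, L1-HIT, L1-HIT, L1-HIT, MISS]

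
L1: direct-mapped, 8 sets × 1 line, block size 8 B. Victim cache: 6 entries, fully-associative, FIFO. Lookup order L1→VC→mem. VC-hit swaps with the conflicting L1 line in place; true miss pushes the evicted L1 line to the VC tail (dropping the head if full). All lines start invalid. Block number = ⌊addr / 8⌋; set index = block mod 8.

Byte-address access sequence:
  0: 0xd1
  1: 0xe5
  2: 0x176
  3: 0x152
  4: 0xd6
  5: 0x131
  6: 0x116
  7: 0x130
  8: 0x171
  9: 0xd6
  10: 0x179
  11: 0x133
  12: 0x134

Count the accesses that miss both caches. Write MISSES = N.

MISSES = 7

  [0] addr=0xd1 blk=26 s=2: MISS | VC []
  [1] addr=0xe5 blk=28 s=4: MISS | VC []
  [2] addr=0x176 blk=46 s=6: MISS | VC []
  [3] addr=0x152 blk=42 s=2: MISS | VC [26]
  [4] addr=0xd6 blk=26 s=2: VC-HIT | VC [42]
  [5] addr=0x131 blk=38 s=6: MISS | VC [42, 46]
  [6] addr=0x116 blk=34 s=2: MISS | VC [42, 46, 26]
  [7] addr=0x130 blk=38 s=6: L1-HIT | VC [42, 46, 26]
  [8] addr=0x171 blk=46 s=6: VC-HIT | VC [42, 38, 26]
  [9] addr=0xd6 blk=26 s=2: VC-HIT | VC [42, 38, 34]
  [10] addr=0x179 blk=47 s=7: MISS | VC [42, 38, 34]
  [11] addr=0x133 blk=38 s=6: VC-HIT | VC [42, 46, 34]
  [12] addr=0x134 blk=38 s=6: L1-HIT | VC [42, 46, 34]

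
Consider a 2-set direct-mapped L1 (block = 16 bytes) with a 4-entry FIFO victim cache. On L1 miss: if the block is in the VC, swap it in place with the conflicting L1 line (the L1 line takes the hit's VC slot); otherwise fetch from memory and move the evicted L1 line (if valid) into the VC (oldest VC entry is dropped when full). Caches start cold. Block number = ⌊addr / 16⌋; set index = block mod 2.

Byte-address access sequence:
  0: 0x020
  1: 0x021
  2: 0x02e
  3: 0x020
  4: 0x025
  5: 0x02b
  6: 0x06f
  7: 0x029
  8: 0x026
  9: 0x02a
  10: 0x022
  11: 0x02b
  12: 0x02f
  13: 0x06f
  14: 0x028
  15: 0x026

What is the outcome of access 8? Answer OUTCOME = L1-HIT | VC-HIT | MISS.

OUTCOME = L1-HIT

0: 0x20 (blk 2, set 0) → MISS  vc=[]
1: 0x21 (blk 2, set 0) → L1-HIT  vc=[]
2: 0x2e (blk 2, set 0) → L1-HIT  vc=[]
3: 0x20 (blk 2, set 0) → L1-HIT  vc=[]
4: 0x25 (blk 2, set 0) → L1-HIT  vc=[]
5: 0x2b (blk 2, set 0) → L1-HIT  vc=[]
6: 0x6f (blk 6, set 0) → MISS  vc=[2]
7: 0x29 (blk 2, set 0) → VC-HIT  vc=[6]
8: 0x26 (blk 2, set 0) → L1-HIT  vc=[6]
9: 0x2a (blk 2, set 0) → L1-HIT  vc=[6]
10: 0x22 (blk 2, set 0) → L1-HIT  vc=[6]
11: 0x2b (blk 2, set 0) → L1-HIT  vc=[6]
12: 0x2f (blk 2, set 0) → L1-HIT  vc=[6]
13: 0x6f (blk 6, set 0) → VC-HIT  vc=[2]
14: 0x28 (blk 2, set 0) → VC-HIT  vc=[6]
15: 0x26 (blk 2, set 0) → L1-HIT  vc=[6]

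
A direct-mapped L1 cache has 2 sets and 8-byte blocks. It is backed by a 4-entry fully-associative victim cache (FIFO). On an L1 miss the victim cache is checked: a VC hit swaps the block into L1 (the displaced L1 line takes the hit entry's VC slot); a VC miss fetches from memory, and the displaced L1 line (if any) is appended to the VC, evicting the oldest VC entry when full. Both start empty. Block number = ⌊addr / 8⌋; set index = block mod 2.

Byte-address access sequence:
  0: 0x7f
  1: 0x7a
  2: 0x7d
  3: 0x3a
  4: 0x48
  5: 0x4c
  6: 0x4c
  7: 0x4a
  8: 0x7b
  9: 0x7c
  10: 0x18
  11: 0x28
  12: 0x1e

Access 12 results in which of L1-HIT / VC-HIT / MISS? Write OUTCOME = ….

OUTCOME = VC-HIT

  [0] addr=0x7f blk=15 s=1: MISS | VC []
  [1] addr=0x7a blk=15 s=1: L1-HIT | VC []
  [2] addr=0x7d blk=15 s=1: L1-HIT | VC []
  [3] addr=0x3a blk=7 s=1: MISS | VC [15]
  [4] addr=0x48 blk=9 s=1: MISS | VC [15, 7]
  [5] addr=0x4c blk=9 s=1: L1-HIT | VC [15, 7]
  [6] addr=0x4c blk=9 s=1: L1-HIT | VC [15, 7]
  [7] addr=0x4a blk=9 s=1: L1-HIT | VC [15, 7]
  [8] addr=0x7b blk=15 s=1: VC-HIT | VC [9, 7]
  [9] addr=0x7c blk=15 s=1: L1-HIT | VC [9, 7]
  [10] addr=0x18 blk=3 s=1: MISS | VC [9, 7, 15]
  [11] addr=0x28 blk=5 s=1: MISS | VC [9, 7, 15, 3]
  [12] addr=0x1e blk=3 s=1: VC-HIT | VC [9, 7, 15, 5]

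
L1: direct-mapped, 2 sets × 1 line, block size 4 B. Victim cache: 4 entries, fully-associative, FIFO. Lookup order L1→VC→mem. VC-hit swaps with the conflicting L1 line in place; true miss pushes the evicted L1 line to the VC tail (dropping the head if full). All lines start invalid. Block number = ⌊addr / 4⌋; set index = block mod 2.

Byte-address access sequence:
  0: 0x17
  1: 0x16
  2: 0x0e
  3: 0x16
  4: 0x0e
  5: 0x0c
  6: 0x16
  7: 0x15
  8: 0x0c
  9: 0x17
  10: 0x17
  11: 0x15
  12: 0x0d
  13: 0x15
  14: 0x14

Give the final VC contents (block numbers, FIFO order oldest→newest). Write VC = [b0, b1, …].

VC = [3]

#0 0x17→b5/s1 MISS; vc=[]
#1 0x16→b5/s1 L1-HIT; vc=[]
#2 0xe→b3/s1 MISS; vc=[5]
#3 0x16→b5/s1 VC-HIT; vc=[3]
#4 0xe→b3/s1 VC-HIT; vc=[5]
#5 0xc→b3/s1 L1-HIT; vc=[5]
#6 0x16→b5/s1 VC-HIT; vc=[3]
#7 0x15→b5/s1 L1-HIT; vc=[3]
#8 0xc→b3/s1 VC-HIT; vc=[5]
#9 0x17→b5/s1 VC-HIT; vc=[3]
#10 0x17→b5/s1 L1-HIT; vc=[3]
#11 0x15→b5/s1 L1-HIT; vc=[3]
#12 0xd→b3/s1 VC-HIT; vc=[5]
#13 0x15→b5/s1 VC-HIT; vc=[3]
#14 0x14→b5/s1 L1-HIT; vc=[3]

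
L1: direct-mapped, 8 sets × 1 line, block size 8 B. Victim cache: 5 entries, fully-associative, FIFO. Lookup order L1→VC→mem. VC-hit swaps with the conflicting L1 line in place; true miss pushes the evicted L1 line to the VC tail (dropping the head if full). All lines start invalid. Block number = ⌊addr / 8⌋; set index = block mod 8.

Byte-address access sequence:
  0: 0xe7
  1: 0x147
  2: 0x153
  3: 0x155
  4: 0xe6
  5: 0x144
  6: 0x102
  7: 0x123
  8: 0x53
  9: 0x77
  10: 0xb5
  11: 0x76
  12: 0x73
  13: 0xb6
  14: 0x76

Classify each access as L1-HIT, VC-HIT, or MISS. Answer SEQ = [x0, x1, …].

SEQ = [MISS, MISS, MISS, L1-HIT, L1-HIT, L1-HIT, MISS, MISS, MISS, MISS, MISS, VC-HIT, L1-HIT, VC-HIT, VC-HIT]

0: 0xe7 (blk 28, set 4) → MISS  vc=[]
1: 0x147 (blk 40, set 0) → MISS  vc=[]
2: 0x153 (blk 42, set 2) → MISS  vc=[]
3: 0x155 (blk 42, set 2) → L1-HIT  vc=[]
4: 0xe6 (blk 28, set 4) → L1-HIT  vc=[]
5: 0x144 (blk 40, set 0) → L1-HIT  vc=[]
6: 0x102 (blk 32, set 0) → MISS  vc=[40]
7: 0x123 (blk 36, set 4) → MISS  vc=[40, 28]
8: 0x53 (blk 10, set 2) → MISS  vc=[40, 28, 42]
9: 0x77 (blk 14, set 6) → MISS  vc=[40, 28, 42]
10: 0xb5 (blk 22, set 6) → MISS  vc=[40, 28, 42, 14]
11: 0x76 (blk 14, set 6) → VC-HIT  vc=[40, 28, 42, 22]
12: 0x73 (blk 14, set 6) → L1-HIT  vc=[40, 28, 42, 22]
13: 0xb6 (blk 22, set 6) → VC-HIT  vc=[40, 28, 42, 14]
14: 0x76 (blk 14, set 6) → VC-HIT  vc=[40, 28, 42, 22]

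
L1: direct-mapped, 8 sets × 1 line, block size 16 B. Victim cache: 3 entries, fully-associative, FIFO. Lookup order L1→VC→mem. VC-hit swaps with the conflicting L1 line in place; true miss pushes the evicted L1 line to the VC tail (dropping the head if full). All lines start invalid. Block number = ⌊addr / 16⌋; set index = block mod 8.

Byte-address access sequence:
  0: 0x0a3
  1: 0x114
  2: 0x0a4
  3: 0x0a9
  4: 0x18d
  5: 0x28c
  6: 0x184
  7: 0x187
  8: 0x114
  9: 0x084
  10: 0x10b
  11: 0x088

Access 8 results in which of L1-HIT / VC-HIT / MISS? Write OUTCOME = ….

OUTCOME = L1-HIT

  [0] addr=0xa3 blk=10 s=2: MISS | VC []
  [1] addr=0x114 blk=17 s=1: MISS | VC []
  [2] addr=0xa4 blk=10 s=2: L1-HIT | VC []
  [3] addr=0xa9 blk=10 s=2: L1-HIT | VC []
  [4] addr=0x18d blk=24 s=0: MISS | VC []
  [5] addr=0x28c blk=40 s=0: MISS | VC [24]
  [6] addr=0x184 blk=24 s=0: VC-HIT | VC [40]
  [7] addr=0x187 blk=24 s=0: L1-HIT | VC [40]
  [8] addr=0x114 blk=17 s=1: L1-HIT | VC [40]
  [9] addr=0x84 blk=8 s=0: MISS | VC [40, 24]
  [10] addr=0x10b blk=16 s=0: MISS | VC [40, 24, 8]
  [11] addr=0x88 blk=8 s=0: VC-HIT | VC [40, 24, 16]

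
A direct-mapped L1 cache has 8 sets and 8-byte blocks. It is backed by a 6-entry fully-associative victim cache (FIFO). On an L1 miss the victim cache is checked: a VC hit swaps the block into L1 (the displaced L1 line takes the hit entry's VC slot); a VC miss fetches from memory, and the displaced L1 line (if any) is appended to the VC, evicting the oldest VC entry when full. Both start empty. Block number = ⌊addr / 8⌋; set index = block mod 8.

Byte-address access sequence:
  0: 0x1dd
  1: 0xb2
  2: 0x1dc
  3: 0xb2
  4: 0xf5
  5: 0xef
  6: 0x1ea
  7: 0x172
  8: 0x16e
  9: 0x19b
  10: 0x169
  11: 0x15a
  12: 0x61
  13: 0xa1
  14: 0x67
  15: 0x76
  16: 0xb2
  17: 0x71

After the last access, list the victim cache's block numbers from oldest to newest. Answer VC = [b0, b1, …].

VC = [61, 59, 51, 20, 46, 22]

  [0] addr=0x1dd blk=59 s=3: MISS | VC []
  [1] addr=0xb2 blk=22 s=6: MISS | VC []
  [2] addr=0x1dc blk=59 s=3: L1-HIT | VC []
  [3] addr=0xb2 blk=22 s=6: L1-HIT | VC []
  [4] addr=0xf5 blk=30 s=6: MISS | VC [22]
  [5] addr=0xef blk=29 s=5: MISS | VC [22]
  [6] addr=0x1ea blk=61 s=5: MISS | VC [22, 29]
  [7] addr=0x172 blk=46 s=6: MISS | VC [22, 29, 30]
  [8] addr=0x16e blk=45 s=5: MISS | VC [22, 29, 30, 61]
  [9] addr=0x19b blk=51 s=3: MISS | VC [22, 29, 30, 61, 59]
  [10] addr=0x169 blk=45 s=5: L1-HIT | VC [22, 29, 30, 61, 59]
  [11] addr=0x15a blk=43 s=3: MISS | VC [22, 29, 30, 61, 59, 51]
  [12] addr=0x61 blk=12 s=4: MISS | VC [22, 29, 30, 61, 59, 51]
  [13] addr=0xa1 blk=20 s=4: MISS | VC [29, 30, 61, 59, 51, 12]
  [14] addr=0x67 blk=12 s=4: VC-HIT | VC [29, 30, 61, 59, 51, 20]
  [15] addr=0x76 blk=14 s=6: MISS | VC [30, 61, 59, 51, 20, 46]
  [16] addr=0xb2 blk=22 s=6: MISS | VC [61, 59, 51, 20, 46, 14]
  [17] addr=0x71 blk=14 s=6: VC-HIT | VC [61, 59, 51, 20, 46, 22]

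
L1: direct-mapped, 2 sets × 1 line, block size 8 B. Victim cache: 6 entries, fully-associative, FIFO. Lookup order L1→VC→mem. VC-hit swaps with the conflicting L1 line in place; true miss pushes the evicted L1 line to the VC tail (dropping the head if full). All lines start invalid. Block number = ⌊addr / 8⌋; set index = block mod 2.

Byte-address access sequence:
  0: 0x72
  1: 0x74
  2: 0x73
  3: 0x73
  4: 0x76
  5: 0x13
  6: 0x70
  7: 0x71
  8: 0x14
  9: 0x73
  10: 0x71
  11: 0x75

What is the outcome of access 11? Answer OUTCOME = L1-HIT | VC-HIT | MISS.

OUTCOME = L1-HIT

#0 0x72→b14/s0 MISS; vc=[]
#1 0x74→b14/s0 L1-HIT; vc=[]
#2 0x73→b14/s0 L1-HIT; vc=[]
#3 0x73→b14/s0 L1-HIT; vc=[]
#4 0x76→b14/s0 L1-HIT; vc=[]
#5 0x13→b2/s0 MISS; vc=[14]
#6 0x70→b14/s0 VC-HIT; vc=[2]
#7 0x71→b14/s0 L1-HIT; vc=[2]
#8 0x14→b2/s0 VC-HIT; vc=[14]
#9 0x73→b14/s0 VC-HIT; vc=[2]
#10 0x71→b14/s0 L1-HIT; vc=[2]
#11 0x75→b14/s0 L1-HIT; vc=[2]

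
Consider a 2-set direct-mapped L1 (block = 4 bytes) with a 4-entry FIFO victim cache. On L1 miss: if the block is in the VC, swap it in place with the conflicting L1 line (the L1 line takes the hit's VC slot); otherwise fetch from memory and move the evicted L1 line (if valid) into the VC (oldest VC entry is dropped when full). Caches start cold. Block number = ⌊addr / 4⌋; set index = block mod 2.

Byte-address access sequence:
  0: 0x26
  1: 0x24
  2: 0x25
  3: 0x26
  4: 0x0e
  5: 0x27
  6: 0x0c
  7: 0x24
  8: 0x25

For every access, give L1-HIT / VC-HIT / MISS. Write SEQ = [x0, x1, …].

SEQ = [MISS, L1-HIT, L1-HIT, L1-HIT, MISS, VC-HIT, VC-HIT, VC-HIT, L1-HIT]

  [0] addr=0x26 blk=9 s=1: MISS | VC []
  [1] addr=0x24 blk=9 s=1: L1-HIT | VC []
  [2] addr=0x25 blk=9 s=1: L1-HIT | VC []
  [3] addr=0x26 blk=9 s=1: L1-HIT | VC []
  [4] addr=0xe blk=3 s=1: MISS | VC [9]
  [5] addr=0x27 blk=9 s=1: VC-HIT | VC [3]
  [6] addr=0xc blk=3 s=1: VC-HIT | VC [9]
  [7] addr=0x24 blk=9 s=1: VC-HIT | VC [3]
  [8] addr=0x25 blk=9 s=1: L1-HIT | VC [3]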